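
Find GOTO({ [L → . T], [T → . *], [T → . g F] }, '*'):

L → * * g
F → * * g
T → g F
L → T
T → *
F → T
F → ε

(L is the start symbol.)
GOTO(I, '*') = CLOSURE({ [A → αX.β] : [A → α.Xβ] ∈ I, X = '*' })

Items with dot before '*', with the dot advanced:
  [T → . *] → [T → * .]
Closure adds nothing (no advanced item has the dot before a non-terminal).

GOTO = { [T → * .] }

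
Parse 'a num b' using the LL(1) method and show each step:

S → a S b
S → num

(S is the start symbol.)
LL(1) parsing maintains a stack (initially the start symbol over $) and the input. At each step: if the stack top is a terminal, match it against the current input token; if it is a non-terminal N, replace it with the RHS of M[N, lookahead] (the unique production whose predict set contains the lookahead).

Stack is shown with the top on the left.

Stack    Input      Action
--------------------------
S $      a num b $  output S → a S b
a S b $  a num b $  match 'a'
S b $    num b $    output S → num
num b $  num b $    match 'num'
b $      b $        match 'b'
$        $          accept

The string is accepted.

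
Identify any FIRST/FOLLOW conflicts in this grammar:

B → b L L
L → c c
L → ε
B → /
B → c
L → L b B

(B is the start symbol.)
Nullable non-terminals: L.
FIRST sets used below: FIRST(L) = { 'b', 'c', ε }

L: nullable alternative(s) L → ε; FOLLOW(L) = { $, 'b', 'c' }
  L → c c: FIRST \ {ε} = { 'c' } — overlaps FOLLOW(L) on { 'c' }: CONFLICT
  L → ε: FIRST \ {ε} = { } — this is the only nullable alternative, skip
  L → L b B: FIRST \ {ε} = { 'b', 'c' } — overlaps FOLLOW(L) on { 'b', 'c' }: CONFLICT

B has no nullable alternative, so no FIRST/FOLLOW check is needed there.

So the grammar has 2 FIRST/FOLLOW conflicts (marked CONFLICT above).

Answer: Yes. L → c c with FOLLOW(L) on { 'c' }; L → L b B with FOLLOW(L) on { 'b', 'c' }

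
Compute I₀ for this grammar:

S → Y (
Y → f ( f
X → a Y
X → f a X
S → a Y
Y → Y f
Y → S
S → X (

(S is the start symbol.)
{ [S → . X (], [S → . Y (], [S → . a Y], [S' → . S], [X → . a Y], [X → . f a X], [Y → . S], [Y → . Y f], [Y → . f ( f] }

First, augment the grammar with S' → S
I₀ = CLOSURE({ [S' → . S] }):
  [S' → . S] has the dot before S: add [S → . Y (], [S → . a Y], [S → . X (]
  [S → . Y (] has the dot before Y: add [Y → . f ( f], [Y → . Y f], [Y → . S]
  [S → . X (] has the dot before X: add [X → . a Y], [X → . f a X]
No further items can be added.

I₀ = { [S → . X (], [S → . Y (], [S → . a Y], [S' → . S], [X → . a Y], [X → . f a X], [Y → . S], [Y → . Y f], [Y → . f ( f] }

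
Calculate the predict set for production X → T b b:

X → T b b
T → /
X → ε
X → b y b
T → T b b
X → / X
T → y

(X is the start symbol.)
{ '/', 'y' }

PREDICT(X → T b b) = (FIRST(RHS) \ {ε}) ∪ (FOLLOW(X) if ε ∈ FIRST(RHS), i.e. RHS ⇒* ε)
FIRST(T) = { '/', 'y' }
FIRST(T b b) = { '/', 'y' }
ε ∉ FIRST(T b b), so FOLLOW(X) is not added.
PREDICT(X → T b b) = { '/', 'y' }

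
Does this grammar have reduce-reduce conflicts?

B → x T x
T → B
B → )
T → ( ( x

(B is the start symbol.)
No reduce-reduce conflicts

Augment with B' → B and build the canonical LR(0) collection (I0 = CLOSURE({[B' → . B]}), then GOTO on every symbol after a dot until no new states appear). It has 10 states:
  I0: { [B → . )], [B → . x T x], [B' → . B] }  — shift
  I1: { [B → ) .] }  — reduce
  I2: { [B' → B .] }  — accept
  I3: { [B → . )], [B → . x T x], [B → x . T x], [T → . ( ( x], [T → . B] }  — shift
  I4: { [T → ( . ( x] }  — shift
  I5: { [T → B .] }  — reduce
  I6: { [B → x T . x] }  — shift
  I7: { [B → x T x .] }  — reduce
  I8: { [T → ( ( . x] }  — shift
  I9: { [T → ( ( x .] }  — reduce

No state contains more than one complete item.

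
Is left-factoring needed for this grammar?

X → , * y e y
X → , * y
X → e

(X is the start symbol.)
Yes, X has productions with common prefix ', * y'

Left-factoring is needed when two productions for the same non-terminal
share a common prefix on the right-hand side.

Productions for X:
  X → , * y e y
  X → , * y
  X → e

Found common prefix ', * y' in productions for X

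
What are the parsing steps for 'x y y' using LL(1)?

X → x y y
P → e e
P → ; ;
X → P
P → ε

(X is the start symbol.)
Stack is shown with the top on the left.

Stack    Input    Action
------------------------
X $      x y y $  output X → x y y
x y y $  x y y $  match 'x'
y y $    y y $    match 'y'
y $      y $      match 'y'
$        $        accept

The string is accepted.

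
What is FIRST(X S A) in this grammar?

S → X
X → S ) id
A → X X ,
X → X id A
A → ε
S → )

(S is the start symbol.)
FIRST sets of the non-terminals involved (from the grammar, by fixed-point iteration):
  FIRST(X) = { ')' }

To compute FIRST(X S A), process the symbols left to right:
Symbol X is a non-terminal. Add FIRST(X) \ {ε} = { ')' }
X is not nullable (ε ∉ FIRST(X)), so stop here.
FIRST(X S A) = { ')' }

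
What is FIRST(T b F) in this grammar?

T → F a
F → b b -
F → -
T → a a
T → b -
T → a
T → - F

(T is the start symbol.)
{ '-', 'a', 'b' }

FIRST sets of the non-terminals involved (from the grammar, by fixed-point iteration):
  FIRST(T) = { '-', 'a', 'b' }

To compute FIRST(T b F), process the symbols left to right:
Symbol T is a non-terminal. Add FIRST(T) \ {ε} = { '-', 'a', 'b' }
T is not nullable (ε ∉ FIRST(T)), so stop here.
FIRST(T b F) = { '-', 'a', 'b' }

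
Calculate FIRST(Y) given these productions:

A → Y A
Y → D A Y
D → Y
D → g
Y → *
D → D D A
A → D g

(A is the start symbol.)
{ '*', 'g' }

FIRST sets of the other non-terminals involved (by the same procedure, iterated to a fixed point):
  FIRST(D) = { '*', 'g' }

From Y → D A Y:
  - D is a non-terminal: add FIRST(D) \ {ε} = { '*', 'g' }
    D is not nullable, so stop
From Y → *:
  - '*' is a terminal: add '*' and stop

Collecting: FIRST(Y) = { '*', 'g' }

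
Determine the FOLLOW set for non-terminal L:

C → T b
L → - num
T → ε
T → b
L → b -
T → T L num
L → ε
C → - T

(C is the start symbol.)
{ 'num' }

In T → T L num: L is followed by num, add FIRST(num) \ {ε} = { 'num' }

Taking the union: FOLLOW(L) = { 'num' }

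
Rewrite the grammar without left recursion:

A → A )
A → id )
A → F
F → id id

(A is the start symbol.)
A is directly left-recursive. The standard transformation for
  A → A α₁ | ... | A α_m | β₁ | ... | β_n
is
  A  → β₁ A' | ... | β_n A'
  A' → α₁ A' | ... | α_m A' | ε

A → id ) becomes A → id ) A'
A → F becomes A → F A'
A → A ) becomes A' → ) A'
Add A' → ε

Productions for other non-terminals are unchanged:
  F → id id

Resulting grammar:
A → id ) A'
A → F A'
A' → ) A'
A' → ε
F → id id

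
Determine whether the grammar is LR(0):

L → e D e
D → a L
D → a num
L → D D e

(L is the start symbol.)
Yes, the grammar is LR(0)

Augment with L' → L and build the canonical LR(0) collection (I0 = CLOSURE({[L' → . L]}), then GOTO on every symbol after a dot until no new states appear). It has 11 states:
  I0: { [D → . a L], [D → . a num], [L → . D D e], [L → . e D e], [L' → . L] }  — shift
  I1: { [D → . a L], [D → . a num], [L → D . D e] }  — shift
  I2: { [L' → L .] }  — accept
  I3: { [D → . a L], [D → . a num], [D → a . L], [D → a . num], [L → . D D e], [L → . e D e] }  — shift
  I4: { [D → . a L], [D → . a num], [L → e . D e] }  — shift
  I5: { [L → e D . e] }  — shift
  I6: { [L → e D e .] }  — reduce
  I7: { [D → a L .] }  — reduce
  I8: { [D → a num .] }  — reduce
  I9: { [L → D D . e] }  — shift
  I10: { [L → D D e .] }  — reduce

Every state is either a pure shift/goto state or contains exactly one complete item and nothing to shift — no conflicts. The grammar is LR(0).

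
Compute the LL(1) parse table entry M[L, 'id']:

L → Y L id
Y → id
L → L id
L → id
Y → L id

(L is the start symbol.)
To find M[L, 'id'], we find productions for L where 'id' is in the predict set (PREDICT(N → α) = (FIRST(α) \ {ε}) ∪ (FOLLOW(N) if α ⇒* ε)).

Relevant sets:
  FIRST(Y) = { 'id' }
  FIRST(L) = { 'id' }

L → Y L id: PREDICT = { 'id' }
  'id' is in predict set, so this production goes in M[L, 'id']
L → L id: PREDICT = { 'id' }
  'id' is in predict set, so this production goes in M[L, 'id']
L → id: PREDICT = { 'id' }
  'id' is in predict set, so this production goes in M[L, 'id']

M[L, 'id'] = L → Y L id, L → L id, L → id  (a multiply-defined cell — the grammar is not LL(1))

Answer: L → Y L id, L → L id, L → id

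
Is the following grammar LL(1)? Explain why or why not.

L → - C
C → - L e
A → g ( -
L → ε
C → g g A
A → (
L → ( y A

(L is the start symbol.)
Relevant sets:
  FOLLOW(L) = { $, 'e' }

For L:
  PREDICT(L → '-' C) = { '-' }
  PREDICT(L → ε) = { $, 'e' }
  PREDICT(L → '(' y A) = { '(' }
For C:
  PREDICT(C → '-' L e) = { '-' }
  PREDICT(C → g g A) = { 'g' }
For A:
  PREDICT(A → g '(' '-') = { 'g' }
  PREDICT(A → '(') = { '(' }

All predict sets are disjoint. The grammar IS LL(1).

Answer: Yes, the grammar is LL(1).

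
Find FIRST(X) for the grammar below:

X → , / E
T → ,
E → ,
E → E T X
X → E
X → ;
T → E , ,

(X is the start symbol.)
To compute FIRST(X), examine every production with X on the left-hand side, reading each right-hand side left to right until a non-nullable symbol is reached.

FIRST sets of the other non-terminals involved (by the same procedure, iterated to a fixed point):
  FIRST(E) = { ',' }

From X → , / E:
  - ',' is a terminal: add ',' and stop
From X → E:
  - E is a non-terminal: add FIRST(E) \ {ε} = { ',' }
    E is not nullable, so stop
From X → ;:
  - ';' is a terminal: add ';' and stop

Collecting: FIRST(X) = { ',', ';' }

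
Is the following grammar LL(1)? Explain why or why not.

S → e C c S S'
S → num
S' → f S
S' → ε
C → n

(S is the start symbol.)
A grammar is LL(1) if for each non-terminal N with multiple productions, the predict sets of those productions are pairwise disjoint, where PREDICT(N → α) = (FIRST(α) \ {ε}) ∪ (FOLLOW(N) if α ⇒* ε).

Relevant sets:
  FOLLOW(S') = { $, 'f' }

For S:
  PREDICT(S → e C c S S') = { 'e' }
  PREDICT(S → num) = { 'num' }
For S':
  PREDICT(S' → f S) = { 'f' }
  PREDICT(S' → ε) = { $, 'f' }
C has a single production, so nothing to check there.

Conflict found: Predict set conflict for S': { 'f' }
The grammar is NOT LL(1).

Answer: No. Predict set conflict for S': { 'f' }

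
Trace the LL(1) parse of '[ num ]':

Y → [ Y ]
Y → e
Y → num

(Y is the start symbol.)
LL(1) parsing maintains a stack (initially the start symbol over $) and the input. At each step: if the stack top is a terminal, match it against the current input token; if it is a non-terminal N, replace it with the RHS of M[N, lookahead] (the unique production whose predict set contains the lookahead).

Stack is shown with the top on the left.

Stack    Input      Action
--------------------------
Y $      [ num ] $  output Y → [ Y ]
[ Y ] $  [ num ] $  match '['
Y ] $    num ] $    output Y → num
num ] $  num ] $    match 'num'
] $      ] $        match ']'
$        $          accept

The string is accepted.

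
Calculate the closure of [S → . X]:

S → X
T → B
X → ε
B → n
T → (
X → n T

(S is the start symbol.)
Start with: [S → . X]
  [S → . X] has the dot before X: add [X → .], [X → . n T]
No further items can be added.

CLOSURE = { [S → . X], [X → . n T], [X → .] }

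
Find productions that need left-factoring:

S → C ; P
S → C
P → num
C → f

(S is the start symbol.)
Yes, S has productions with common prefix 'C'

Left-factoring is needed when two productions for the same non-terminal
share a common prefix on the right-hand side.

Productions for S:
  S → C ; P
  S → C

Found common prefix 'C' in productions for S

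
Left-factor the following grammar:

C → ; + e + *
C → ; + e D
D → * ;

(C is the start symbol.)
C → ; + e C'
C' → + *
C' → D
D → * ;

Left-factoring transforms A → αβ₁ | αβ₂ into A → αA' and A' → β₁ | β₂
(α is the longest common prefix among the alternatives). Repeat until
no nonterminal has two alternatives with a common prefix.

Round 1: C has alternatives sharing prefix '; + e'. Introduce C': C → ; + e C'
  Add: C' → + *
  Add: C' → D

No remaining common prefixes — done.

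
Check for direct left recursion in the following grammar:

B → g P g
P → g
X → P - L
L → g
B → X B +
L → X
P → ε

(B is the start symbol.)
No direct left recursion

B → g P g: starts with g
P → g: starts with g
X → P - L: starts with P
L → g: starts with g
B → X B +: starts with X
L → X: starts with X
P → ε: starts with ε

No direct left recursion found.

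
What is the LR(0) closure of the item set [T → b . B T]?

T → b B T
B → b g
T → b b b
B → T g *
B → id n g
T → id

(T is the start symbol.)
{ [B → . T g *], [B → . b g], [B → . id n g], [T → . b B T], [T → . b b b], [T → . id], [T → b . B T] }

Start with: [T → b . B T]
  [T → b . B T] has the dot before B: add [B → . b g], [B → . T g *], [B → . id n g]
  [B → . T g *] has the dot before T: add [T → . b B T], [T → . b b b], [T → . id]
No further items can be added.

CLOSURE = { [B → . T g *], [B → . b g], [B → . id n g], [T → . b B T], [T → . b b b], [T → . id], [T → b . B T] }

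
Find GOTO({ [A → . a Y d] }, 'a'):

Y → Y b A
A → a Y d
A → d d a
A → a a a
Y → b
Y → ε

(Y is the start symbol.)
{ [A → a . Y d], [Y → . Y b A], [Y → . b], [Y → .] }

GOTO(I, 'a') = CLOSURE({ [A → αX.β] : [A → α.Xβ] ∈ I, X = 'a' })

Items with dot before 'a', with the dot advanced:
  [A → . a Y d] → [A → a . Y d]
Closure of the advanced items:
  [A → a . Y d] has the dot before Y: add [Y → . Y b A], [Y → . b], [Y → .]

GOTO = { [A → a . Y d], [Y → . Y b A], [Y → . b], [Y → .] }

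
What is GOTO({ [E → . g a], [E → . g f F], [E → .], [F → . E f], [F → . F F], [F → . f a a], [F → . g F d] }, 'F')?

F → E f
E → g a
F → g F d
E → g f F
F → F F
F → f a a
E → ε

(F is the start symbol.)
GOTO(I, 'F') = CLOSURE({ [A → αX.β] : [A → α.Xβ] ∈ I, X = 'F' })

Items with dot before 'F', with the dot advanced:
  [F → . F F] → [F → F . F]
Closure of the advanced items:
  [F → F . F] has the dot before F: add [F → . E f], [F → . g F d], [F → . F F], [F → . f a a]
  [F → . E f] has the dot before E: add [E → . g a], [E → . g f F], [E → .]

GOTO = { [E → . g a], [E → . g f F], [E → .], [F → . E f], [F → . F F], [F → . f a a], [F → . g F d], [F → F . F] }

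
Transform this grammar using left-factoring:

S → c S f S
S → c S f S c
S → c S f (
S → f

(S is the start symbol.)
Left-factoring transforms A → αβ₁ | αβ₂ into A → αA' and A' → β₁ | β₂
(α is the longest common prefix among the alternatives). Repeat until
no nonterminal has two alternatives with a common prefix.

Round 1: S has alternatives sharing prefix 'c S f'. Introduce S': S → c S f S'
  Add: S' → S
  Add: S' → S c
  Add: S' → (

Round 2: S' has alternatives sharing prefix 'S'. Introduce S'': S' → S S''
  Add: S'' → ε
  Add: S'' → c

No remaining common prefixes — done.

Resulting grammar:
S → c S f S'
S' → S S''
S'' → ε
S'' → c
S' → (
S → f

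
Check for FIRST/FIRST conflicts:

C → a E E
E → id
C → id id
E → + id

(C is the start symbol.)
No FIRST/FIRST conflicts.

A FIRST/FIRST conflict occurs when two productions N → α and N → β for the same non-terminal have FIRST(α) ∩ FIRST(β) ≠ ∅ (with ε ∈ FIRST of a nullable right-hand side, so two nullable alternatives also conflict).

Productions for C:
  C → a E E: FIRST = { 'a' }
  C → id id: FIRST = { 'id' }
Productions for E:
  E → id: FIRST = { 'id' }
  E → + id: FIRST = { '+' }

All alternatives of each non-terminal have pairwise disjoint FIRST sets.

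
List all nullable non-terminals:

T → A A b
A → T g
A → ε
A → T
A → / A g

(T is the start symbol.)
{ 'A' }

A non-terminal is nullable if it can derive ε (the empty string): either it has an ε-production, or it has a production whose right-hand side consists entirely of nullable non-terminals.

ε-productions: A → ε
So A is immediately nullable.
No further non-terminal can be added: every production for the remaining non-terminals contains a terminal or a non-nullable non-terminal.
Nullable = { 'A' }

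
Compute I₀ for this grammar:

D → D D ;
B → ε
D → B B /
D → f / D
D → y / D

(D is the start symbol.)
First, augment the grammar with D' → D
I₀ = CLOSURE({ [D' → . D] }):
  [D' → . D] has the dot before D: add [D → . D D ;], [D → . B B /], [D → . f / D], [D → . y / D]
  [D → . B B /] has the dot before B: add [B → .]
No further items can be added.

I₀ = { [B → .], [D → . B B /], [D → . D D ;], [D → . f / D], [D → . y / D], [D' → . D] }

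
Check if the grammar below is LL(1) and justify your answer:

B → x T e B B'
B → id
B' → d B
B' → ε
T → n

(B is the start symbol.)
Relevant sets:
  FOLLOW(B') = { $, 'd' }

For B:
  PREDICT(B → x T e B B') = { 'x' }
  PREDICT(B → id) = { 'id' }
For B':
  PREDICT(B' → d B) = { 'd' }
  PREDICT(B' → ε) = { $, 'd' }
T has a single production, so nothing to check there.

Conflict found: Predict set conflict for B': { 'd' }
The grammar is NOT LL(1).

Answer: No. Predict set conflict for B': { 'd' }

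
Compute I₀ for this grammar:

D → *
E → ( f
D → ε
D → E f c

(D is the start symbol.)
First, augment the grammar with D' → D
I₀ = CLOSURE({ [D' → . D] }):
  [D' → . D] has the dot before D: add [D → . *], [D → .], [D → . E f c]
  [D → . E f c] has the dot before E: add [E → . ( f]
No further items can be added.

I₀ = { [D → . *], [D → . E f c], [D → .], [D' → . D], [E → . ( f] }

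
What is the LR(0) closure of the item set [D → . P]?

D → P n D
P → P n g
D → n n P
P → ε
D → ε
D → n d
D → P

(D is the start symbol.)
{ [D → . P], [P → . P n g], [P → .] }

To compute CLOSURE, for each item [A → α.Bβ] where B is a non-terminal, add [B → .γ] for all productions B → γ; repeat for the newly added items until nothing changes.

Start with: [D → . P]
  [D → . P] has the dot before P: add [P → . P n g], [P → .]
No further items can be added.

CLOSURE = { [D → . P], [P → . P n g], [P → .] }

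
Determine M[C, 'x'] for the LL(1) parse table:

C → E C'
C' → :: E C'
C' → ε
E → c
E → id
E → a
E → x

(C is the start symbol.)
C → E C'

To find M[C, 'x'], we find productions for C where 'x' is in the predict set (PREDICT(N → α) = (FIRST(α) \ {ε}) ∪ (FOLLOW(N) if α ⇒* ε)).

Relevant sets:
  FIRST(E) = { 'a', 'c', 'id', 'x' }

C → E C': PREDICT = { 'a', 'c', 'id', 'x' }
  'x' is in predict set, so this production goes in M[C, 'x']

M[C, 'x'] = C → E C'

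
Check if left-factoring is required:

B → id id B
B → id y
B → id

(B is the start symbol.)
Yes, B has productions with common prefix 'id'

Left-factoring is needed when two productions for the same non-terminal
share a common prefix on the right-hand side.

Productions for B:
  B → id id B
  B → id y
  B → id

Found common prefix 'id' in productions for B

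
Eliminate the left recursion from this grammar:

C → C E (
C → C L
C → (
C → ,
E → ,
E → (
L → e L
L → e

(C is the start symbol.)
C → ( C'
C → , C'
C' → E ( C'
C' → L C'
C' → ε
E → ,
E → (
L → e L
L → e

C is directly left-recursive. The standard transformation for
  A → A α₁ | ... | A α_m | β₁ | ... | β_n
is
  A  → β₁ A' | ... | β_n A'
  A' → α₁ A' | ... | α_m A' | ε

C → ( becomes C → ( C'
C → , becomes C → , C'
C → C E ( becomes C' → E ( C'
C → C L becomes C' → L C'
Add C' → ε

Productions for other non-terminals are unchanged:
  E → ,
  E → (
  L → e L
  L → e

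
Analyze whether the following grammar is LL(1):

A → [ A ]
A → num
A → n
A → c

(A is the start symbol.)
Yes, the grammar is LL(1).

For A:
  PREDICT(A → '[' A ']') = { '[' }
  PREDICT(A → num) = { 'num' }
  PREDICT(A → n) = { 'n' }
  PREDICT(A → c) = { 'c' }

All predict sets are disjoint. The grammar IS LL(1).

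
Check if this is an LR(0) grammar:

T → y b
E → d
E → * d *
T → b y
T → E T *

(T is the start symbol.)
Yes, the grammar is LR(0)

Augment with T' → T and build the canonical LR(0) collection (I0 = CLOSURE({[T' → . T]}), then GOTO on every symbol after a dot until no new states appear). It has 13 states:
  I0: { [E → . * d *], [E → . d], [T → . E T *], [T → . b y], [T → . y b], [T' → . T] }  — shift
  I1: { [E → * . d *] }  — shift
  I2: { [E → . * d *], [E → . d], [T → . E T *], [T → . b y], [T → . y b], [T → E . T *] }  — shift
  I3: { [T' → T .] }  — accept
  I4: { [T → b . y] }  — shift
  I5: { [E → d .] }  — reduce
  I6: { [T → y . b] }  — shift
  I7: { [T → y b .] }  — reduce
  I8: { [T → b y .] }  — reduce
  I9: { [T → E T . *] }  — shift
  I10: { [T → E T * .] }  — reduce
  I11: { [E → * d . *] }  — shift
  I12: { [E → * d * .] }  — reduce

Every state is either a pure shift/goto state or contains exactly one complete item and nothing to shift — no conflicts. The grammar is LR(0).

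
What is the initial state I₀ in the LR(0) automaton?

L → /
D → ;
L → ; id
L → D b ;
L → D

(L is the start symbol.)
First, augment the grammar with L' → L
I₀ = CLOSURE({ [L' → . L] }):
  [L' → . L] has the dot before L: add [L → . /], [L → . ; id], [L → . D b ;], [L → . D]
  [L → . D b ;] has the dot before D: add [D → . ;]
No further items can be added.

I₀ = { [D → . ;], [L → . /], [L → . ; id], [L → . D b ;], [L → . D], [L' → . L] }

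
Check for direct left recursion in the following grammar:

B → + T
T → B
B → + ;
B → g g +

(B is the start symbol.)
No direct left recursion

B → + T: starts with '+'
T → B: starts with B
B → + ;: starts with '+'
B → g g +: starts with g

No direct left recursion found.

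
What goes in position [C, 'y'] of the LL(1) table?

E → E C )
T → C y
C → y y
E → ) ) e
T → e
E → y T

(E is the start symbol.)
C → y y

To find M[C, 'y'], we find productions for C where 'y' is in the predict set (PREDICT(N → α) = (FIRST(α) \ {ε}) ∪ (FOLLOW(N) if α ⇒* ε)).

C → y y: PREDICT = { 'y' }
  'y' is in predict set, so this production goes in M[C, 'y']

M[C, 'y'] = C → y y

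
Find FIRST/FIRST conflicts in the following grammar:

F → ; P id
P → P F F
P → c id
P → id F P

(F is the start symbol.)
A FIRST/FIRST conflict occurs when two productions N → α and N → β for the same non-terminal have FIRST(α) ∩ FIRST(β) ≠ ∅ (with ε ∈ FIRST of a nullable right-hand side, so two nullable alternatives also conflict).

FIRST sets of the non-terminals at (or reachable through a nullable prefix from) the front of some alternative:
  FIRST(P) = { 'c', 'id' }

Productions for P:
  P → P F F: FIRST = { 'c', 'id' }
  P → c id: FIRST = { 'c' }
  P → id F P: FIRST = { 'id' }
F has only one production, so no FIRST/FIRST conflict is possible there.

Conflict for P: P → P F F and P → c id
  Overlap: { 'c' }
Conflict for P: P → P F F and P → id F P
  Overlap: { 'id' }

Answer: Yes. P → P F F / P → c id on { 'c' }; P → P F F / P → id F P on { 'id' }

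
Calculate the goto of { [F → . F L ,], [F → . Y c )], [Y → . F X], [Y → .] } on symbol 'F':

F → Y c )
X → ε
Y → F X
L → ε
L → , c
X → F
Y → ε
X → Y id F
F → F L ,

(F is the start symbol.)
{ [F → . F L ,], [F → . Y c )], [F → F . L ,], [L → . , c], [L → .], [X → . F], [X → . Y id F], [X → .], [Y → . F X], [Y → .], [Y → F . X] }

GOTO(I, 'F') = CLOSURE({ [A → αX.β] : [A → α.Xβ] ∈ I, X = 'F' })

Items with dot before 'F', with the dot advanced:
  [F → . F L ,] → [F → F . L ,]
  [Y → . F X] → [Y → F . X]
Closure of the advanced items:
  [F → F . L ,] has the dot before L: add [L → .], [L → . , c]
  [Y → F . X] has the dot before X: add [X → .], [X → . F], [X → . Y id F]
  [X → . F] has the dot before F: add [F → . Y c )], [F → . F L ,]
  [X → . Y id F] has the dot before Y: add [Y → . F X], [Y → .]

GOTO = { [F → . F L ,], [F → . Y c )], [F → F . L ,], [L → . , c], [L → .], [X → . F], [X → . Y id F], [X → .], [Y → . F X], [Y → .], [Y → F . X] }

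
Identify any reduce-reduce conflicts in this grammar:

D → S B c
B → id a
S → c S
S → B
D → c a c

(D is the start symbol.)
No reduce-reduce conflicts

Augment with D' → D and build the canonical LR(0) collection (I0 = CLOSURE({[D' → . D]}), then GOTO on every symbol after a dot until no new states appear). It has 13 states:
  I0: { [B → . id a], [D → . S B c], [D → . c a c], [D' → . D], [S → . B], [S → . c S] }  — shift
  I1: { [S → B .] }  — reduce
  I2: { [D' → D .] }  — accept
  I3: { [B → . id a], [D → S . B c] }  — shift
  I4: { [B → . id a], [D → c . a c], [S → . B], [S → . c S], [S → c . S] }  — shift
  I5: { [B → id . a] }  — shift
  I6: { [B → id a .] }  — reduce
  I7: { [S → c S .] }  — reduce
  I8: { [D → c a . c] }  — shift
  I9: { [B → . id a], [S → . B], [S → . c S], [S → c . S] }  — shift
  I10: { [D → c a c .] }  — reduce
  I11: { [D → S B . c] }  — shift
  I12: { [D → S B c .] }  — reduce

No state contains more than one complete item.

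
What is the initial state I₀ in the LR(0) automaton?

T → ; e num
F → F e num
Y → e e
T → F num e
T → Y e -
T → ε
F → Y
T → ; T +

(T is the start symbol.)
{ [F → . F e num], [F → . Y], [T → . ; T +], [T → . ; e num], [T → . F num e], [T → . Y e -], [T → .], [T' → . T], [Y → . e e] }

First, augment the grammar with T' → T
I₀ = CLOSURE({ [T' → . T] }):
  [T' → . T] has the dot before T: add [T → . ; e num], [T → . F num e], [T → . Y e -], [T → .], [T → . ; T +]
  [T → . F num e] has the dot before F: add [F → . F e num], [F → . Y]
  [T → . Y e -] has the dot before Y: add [Y → . e e]
No further items can be added.

I₀ = { [F → . F e num], [F → . Y], [T → . ; T +], [T → . ; e num], [T → . F num e], [T → . Y e -], [T → .], [T' → . T], [Y → . e e] }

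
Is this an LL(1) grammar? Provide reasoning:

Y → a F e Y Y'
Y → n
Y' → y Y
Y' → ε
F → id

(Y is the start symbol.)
No. Predict set conflict for Y': { 'y' }

Relevant sets:
  FOLLOW(Y') = { $, 'y' }

For Y:
  PREDICT(Y → a F e Y Y') = { 'a' }
  PREDICT(Y → n) = { 'n' }
For Y':
  PREDICT(Y' → y Y) = { 'y' }
  PREDICT(Y' → ε) = { $, 'y' }
F has a single production, so nothing to check there.

Conflict found: Predict set conflict for Y': { 'y' }
The grammar is NOT LL(1).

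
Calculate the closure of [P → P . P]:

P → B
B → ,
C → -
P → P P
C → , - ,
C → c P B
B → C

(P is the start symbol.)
Start with: [P → P . P]
  [P → P . P] has the dot before P: add [P → . B], [P → . P P]
  [P → . B] has the dot before B: add [B → . ,], [B → . C]
  [B → . C] has the dot before C: add [C → . -], [C → . , - ,], [C → . c P B]
No further items can be added.

CLOSURE = { [B → . ,], [B → . C], [C → . , - ,], [C → . -], [C → . c P B], [P → . B], [P → . P P], [P → P . P] }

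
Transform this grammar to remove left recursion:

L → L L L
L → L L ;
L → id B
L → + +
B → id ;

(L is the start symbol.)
L is directly left-recursive. The standard transformation for
  A → A α₁ | ... | A α_m | β₁ | ... | β_n
is
  A  → β₁ A' | ... | β_n A'
  A' → α₁ A' | ... | α_m A' | ε

L → id B becomes L → id B L'
L → + + becomes L → + + L'
L → L L L becomes L' → L L L'
L → L L ; becomes L' → L ; L'
Add L' → ε

Productions for other non-terminals are unchanged:
  B → id ;

Resulting grammar:
L → id B L'
L → + + L'
L' → L L L'
L' → L ; L'
L' → ε
B → id ;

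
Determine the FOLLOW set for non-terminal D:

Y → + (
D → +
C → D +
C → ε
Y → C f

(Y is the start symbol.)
{ '+' }

To compute FOLLOW(D), find every occurrence of D on a right-hand side N → α D β: add FIRST(β) \ {ε}, and if β is empty or nullable also add FOLLOW(N). Iterate to a fixed point.

In C → D +: D is followed by '+', add FIRST('+') \ {ε} = { '+' }

Taking the union: FOLLOW(D) = { '+' }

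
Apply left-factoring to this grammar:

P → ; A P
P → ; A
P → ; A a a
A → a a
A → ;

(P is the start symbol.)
P → ; A P'
P' → P
P' → ε
P' → a a
A → a a
A → ;

Left-factoring transforms A → αβ₁ | αβ₂ into A → αA' and A' → β₁ | β₂
(α is the longest common prefix among the alternatives). Repeat until
no nonterminal has two alternatives with a common prefix.

Round 1: P has alternatives sharing prefix '; A'. Introduce P': P → ; A P'
  Add: P' → P
  Add: P' → ε
  Add: P' → a a

No remaining common prefixes — done.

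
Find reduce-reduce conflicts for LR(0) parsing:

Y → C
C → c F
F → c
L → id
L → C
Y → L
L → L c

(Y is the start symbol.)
A reduce-reduce conflict occurs when an LR(0) state has two complete items [A → α .] and [B → β .] — both call for a reduction, and with no lookahead the parser cannot choose between them.

Augment with Y' → Y and build the canonical LR(0) collection (I0 = CLOSURE({[Y' → . Y]}), then GOTO on every symbol after a dot until no new states appear). It has 9 states:
  I0: { [C → . c F], [L → . C], [L → . L c], [L → . id], [Y → . C], [Y → . L], [Y' → . Y] }  — shift
  I1: { [L → C .], [Y → C .] }  — 2 reduces
  I2: { [L → L . c], [Y → L .] }  — shift, reduce
  I3: { [Y' → Y .] }  — accept
  I4: { [C → c . F], [F → . c] }  — shift
  I5: { [L → id .] }  — reduce
  I6: { [C → c F .] }  — reduce
  I7: { [F → c .] }  — reduce
  I8: { [L → L c .] }  — reduce

I1 contains complete items [L → C .], [Y → C .] — reduce-reduce conflict.

Answer: Yes — I1: [L → C .] vs [Y → C .]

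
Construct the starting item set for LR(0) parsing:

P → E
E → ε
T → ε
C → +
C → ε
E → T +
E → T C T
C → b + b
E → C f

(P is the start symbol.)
First, augment the grammar with P' → P
I₀ = CLOSURE({ [P' → . P] }):
  [P' → . P] has the dot before P: add [P → . E]
  [P → . E] has the dot before E: add [E → .], [E → . T +], [E → . T C T], [E → . C f]
  [E → . T +] has the dot before T: add [T → .]
  [E → . C f] has the dot before C: add [C → . +], [C → .], [C → . b + b]
No further items can be added.

I₀ = { [C → . +], [C → . b + b], [C → .], [E → . C f], [E → . T +], [E → . T C T], [E → .], [P → . E], [P' → . P], [T → .] }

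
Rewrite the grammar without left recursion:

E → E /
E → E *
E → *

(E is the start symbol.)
E → * E'
E' → / E'
E' → * E'
E' → ε

E is directly left-recursive. The standard transformation for
  A → A α₁ | ... | A α_m | β₁ | ... | β_n
is
  A  → β₁ A' | ... | β_n A'
  A' → α₁ A' | ... | α_m A' | ε

E → * becomes E → * E'
E → E / becomes E' → / E'
E → E * becomes E' → * E'
Add E' → ε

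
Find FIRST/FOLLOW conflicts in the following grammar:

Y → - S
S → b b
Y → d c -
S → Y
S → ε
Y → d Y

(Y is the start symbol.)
A FIRST/FOLLOW conflict occurs when a non-terminal N has a nullable alternative N → β (β ⇒* ε) and another alternative N → α with FIRST(α) ∩ FOLLOW(N) ≠ ∅: on such a lookahead the parser cannot decide between expanding α and letting N vanish via β.

Nullable non-terminals: S.
FIRST sets used below: FIRST(Y) = { '-', 'd' }

S: nullable alternative(s) S → ε; FOLLOW(S) = { $ }
  S → b b: FIRST \ {ε} = { 'b' } — disjoint from FOLLOW(S)
  S → Y: FIRST \ {ε} = { '-', 'd' } — disjoint from FOLLOW(S)
  S → ε: FIRST \ {ε} = { } — this is the only nullable alternative, skip

Y has no nullable alternative, so no FIRST/FOLLOW check is needed there.

No FIRST/FOLLOW conflicts found.

Answer: No FIRST/FOLLOW conflicts.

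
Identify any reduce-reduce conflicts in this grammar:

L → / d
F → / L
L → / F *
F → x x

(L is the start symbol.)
A reduce-reduce conflict occurs when an LR(0) state has two complete items [A → α .] and [B → β .] — both call for a reduction, and with no lookahead the parser cannot choose between them.

Augment with L' → L and build the canonical LR(0) collection (I0 = CLOSURE({[L' → . L]}), then GOTO on every symbol after a dot until no new states appear). It has 10 states:
  I0: { [L → . / F *], [L → . / d], [L' → . L] }  — shift
  I1: { [F → . / L], [F → . x x], [L → / . F *], [L → / . d] }  — shift
  I2: { [L' → L .] }  — accept
  I3: { [F → / . L], [L → . / F *], [L → . / d] }  — shift
  I4: { [L → / F . *] }  — shift
  I5: { [L → / d .] }  — reduce
  I6: { [F → x . x] }  — shift
  I7: { [F → x x .] }  — reduce
  I8: { [L → / F * .] }  — reduce
  I9: { [F → / L .] }  — reduce

No state contains more than one complete item.

Answer: No reduce-reduce conflicts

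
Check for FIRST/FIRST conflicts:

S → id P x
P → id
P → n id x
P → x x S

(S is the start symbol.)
Productions for P:
  P → id: FIRST = { 'id' }
  P → n id x: FIRST = { 'n' }
  P → x x S: FIRST = { 'x' }
S has only one production, so no FIRST/FIRST conflict is possible there.

All alternatives of each non-terminal have pairwise disjoint FIRST sets.

Answer: No FIRST/FIRST conflicts.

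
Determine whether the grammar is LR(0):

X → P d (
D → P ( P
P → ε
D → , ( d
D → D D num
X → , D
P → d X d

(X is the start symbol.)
No. Shift-reduce conflict between [P → .] and [P → . d X d]

A grammar is LR(0) if no state in the canonical LR(0) collection has:
  - both a shift item (dot before a terminal) and a complete item (shift-reduce conflict), or
  - two or more complete items (reduce-reduce conflict; the accept item [X' → X .] counts as a complete item here).

Augment with X' → X and build the canonical LR(0) collection (I0 = CLOSURE({[X' → . X]}), then GOTO on every symbol after a dot until no new states appear). It has 18 states:
  I0: { [P → . d X d], [P → .], [X → . , D], [X → . P d (], [X' → . X] }  — shift, reduce
  I1: { [D → . , ( d], [D → . D D num], [D → . P ( P], [P → . d X d], [P → .], [X → , . D] }  — shift, reduce
  I2: { [X → P . d (] }  — shift
  I3: { [X' → X .] }  — accept
  I4: { [P → . d X d], [P → .], [P → d . X d], [X → . , D], [X → . P d (] }  — shift, reduce
  I5: { [P → d X . d] }  — shift
  I6: { [P → d X d .] }  — reduce
  I7: { [X → P d . (] }  — shift
  I8: { [X → P d ( .] }  — reduce
  I9: { [D → , . ( d] }  — shift
  I10: { [D → . , ( d], [D → . D D num], [D → . P ( P], [D → D . D num], [P → . d X d], [P → .], [X → , D .] }  — shift, 2 reduces
  I11: { [D → P . ( P] }  — shift
  I12: { [D → P ( . P], [P → . d X d], [P → .] }  — shift, reduce
  I13: { [D → P ( P .] }  — reduce
  I14: { [D → . , ( d], [D → . D D num], [D → . P ( P], [D → D . D num], [D → D D . num], [P → . d X d], [P → .] }  — shift, reduce
  I15: { [D → D D num .] }  — reduce
  I16: { [D → , ( . d] }  — shift
  I17: { [D → , ( d .] }  — reduce

Conflict in state I0:
  Shift-reduce conflict between [P → .] and [P → . d X d]
So the grammar is NOT LR(0).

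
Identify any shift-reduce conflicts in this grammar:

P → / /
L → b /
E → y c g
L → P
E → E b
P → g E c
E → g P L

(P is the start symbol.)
A shift-reduce conflict occurs when an LR(0) state has both:
  - a complete (reduce) item [A → α .] (dot at the end), and
  - a shift item [B → β . c γ] (dot before a terminal).

Augment with P' → P and build the canonical LR(0) collection (I0 = CLOSURE({[P' → . P]}), then GOTO on every symbol after a dot until no new states appear). It has 17 states:
  I0: { [P → . / /], [P → . g E c], [P' → . P] }  — shift
  I1: { [P → / . /] }  — shift
  I2: { [P' → P .] }  — accept
  I3: { [E → . E b], [E → . g P L], [E → . y c g], [P → g . E c] }  — shift
  I4: { [E → E . b], [P → g E . c] }  — shift
  I5: { [E → g . P L], [P → . / /], [P → . g E c] }  — shift
  I6: { [E → y . c g] }  — shift
  I7: { [E → y c . g] }  — shift
  I8: { [E → y c g .] }  — reduce
  I9: { [E → g P . L], [L → . P], [L → . b /], [P → . / /], [P → . g E c] }  — shift
  I10: { [E → g P L .] }  — reduce
  I11: { [L → P .] }  — reduce
  I12: { [L → b . /] }  — shift
  I13: { [L → b / .] }  — reduce
  I14: { [E → E b .] }  — reduce
  I15: { [P → g E c .] }  — reduce
  I16: { [P → / / .] }  — reduce

No state contains both a complete item and a shift item.

Answer: No shift-reduce conflicts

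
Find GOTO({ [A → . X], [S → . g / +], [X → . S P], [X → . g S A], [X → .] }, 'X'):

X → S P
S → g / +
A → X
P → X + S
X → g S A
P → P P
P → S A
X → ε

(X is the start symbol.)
{ [A → X .] }

GOTO(I, 'X') = CLOSURE({ [A → αX.β] : [A → α.Xβ] ∈ I, X = 'X' })

Items with dot before 'X', with the dot advanced:
  [A → . X] → [A → X .]
Closure adds nothing (no advanced item has the dot before a non-terminal).

GOTO = { [A → X .] }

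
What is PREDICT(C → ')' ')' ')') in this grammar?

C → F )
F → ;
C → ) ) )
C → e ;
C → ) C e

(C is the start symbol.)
PREDICT(C → ')' ')' ')') = (FIRST(RHS) \ {ε}) ∪ (FOLLOW(C) if ε ∈ FIRST(RHS), i.e. RHS ⇒* ε)
FIRST(')' ')' ')') = { ')' }
ε ∉ FIRST(')' ')' ')'), so FOLLOW(C) is not added.
PREDICT(C → ')' ')' ')') = { ')' }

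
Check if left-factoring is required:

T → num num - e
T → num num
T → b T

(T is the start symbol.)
Yes, T has productions with common prefix 'num num'

Left-factoring is needed when two productions for the same non-terminal
share a common prefix on the right-hand side.

Productions for T:
  T → num num - e
  T → num num
  T → b T

Found common prefix 'num num' in productions for T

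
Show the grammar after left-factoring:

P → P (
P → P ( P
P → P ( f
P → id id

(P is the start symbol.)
Left-factoring transforms A → αβ₁ | αβ₂ into A → αA' and A' → β₁ | β₂
(α is the longest common prefix among the alternatives). Repeat until
no nonterminal has two alternatives with a common prefix.

Round 1: P has alternatives sharing prefix 'P ('. Introduce P': P → P ( P'
  Add: P' → ε
  Add: P' → P
  Add: P' → f

No remaining common prefixes — done.

Resulting grammar:
P → P ( P'
P' → ε
P' → P
P' → f
P → id id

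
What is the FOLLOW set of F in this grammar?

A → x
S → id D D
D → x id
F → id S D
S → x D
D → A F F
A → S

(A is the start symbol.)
{ $, 'id', 'x' }

To compute FOLLOW(F), find every occurrence of F on a right-hand side N → α F β: add FIRST(β) \ {ε}, and if β is empty or nullable also add FOLLOW(N). Iterate to a fixed point.

In D → A F F: F is followed by F, add FIRST(F) \ {ε} = { 'id' }
In D → A F F: F is at the end, add FOLLOW(D)

The FOLLOW sets referred to above (computed the same way, to a fixed point):
  FOLLOW(D) = { $, 'id', 'x' }

Taking the union: FOLLOW(F) = { $, 'id', 'x' }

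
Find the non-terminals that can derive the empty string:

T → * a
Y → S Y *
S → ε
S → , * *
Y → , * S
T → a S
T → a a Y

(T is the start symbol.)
A non-terminal is nullable if it can derive ε (the empty string): either it has an ε-production, or it has a production whose right-hand side consists entirely of nullable non-terminals.

ε-productions: S → ε
So S is immediately nullable.
No further non-terminal can be added: every production for the remaining non-terminals contains a terminal or a non-nullable non-terminal.
Nullable = { 'S' }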